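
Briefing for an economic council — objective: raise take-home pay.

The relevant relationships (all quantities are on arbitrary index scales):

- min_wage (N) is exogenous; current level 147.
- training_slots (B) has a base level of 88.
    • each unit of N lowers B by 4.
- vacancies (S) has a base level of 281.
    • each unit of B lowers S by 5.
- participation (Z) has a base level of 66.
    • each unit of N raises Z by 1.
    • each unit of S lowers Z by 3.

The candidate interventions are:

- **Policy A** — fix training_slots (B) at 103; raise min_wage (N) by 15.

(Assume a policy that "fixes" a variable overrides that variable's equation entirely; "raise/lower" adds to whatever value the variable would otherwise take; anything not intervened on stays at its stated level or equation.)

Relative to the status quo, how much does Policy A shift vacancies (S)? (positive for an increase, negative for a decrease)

Baseline:
  N = 147
  B = 88 − 4·147 = -500
  S = 281 − 5·(-500) = 2781
Policy A (B := 103, N + 15):
  N = 147 + 15 = 162
  B = 103
  S = 281 − 5·103 = -234
Change in S: -234 − 2781 = -3015

-3015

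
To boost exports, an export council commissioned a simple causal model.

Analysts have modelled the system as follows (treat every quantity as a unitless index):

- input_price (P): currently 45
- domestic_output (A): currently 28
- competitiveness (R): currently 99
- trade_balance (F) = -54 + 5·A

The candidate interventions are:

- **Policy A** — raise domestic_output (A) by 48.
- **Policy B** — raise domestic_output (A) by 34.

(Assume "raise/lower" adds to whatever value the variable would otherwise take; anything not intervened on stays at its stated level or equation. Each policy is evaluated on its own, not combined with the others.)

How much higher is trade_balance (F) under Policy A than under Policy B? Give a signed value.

70

Policy A (A + 48):
  A = 28 + 48 = 76
  F = -54 + 5·76 = 326
Policy B (A + 34):
  A = 28 + 34 = 62
  F = -54 + 5·62 = 256
F: 326 − 256 = 70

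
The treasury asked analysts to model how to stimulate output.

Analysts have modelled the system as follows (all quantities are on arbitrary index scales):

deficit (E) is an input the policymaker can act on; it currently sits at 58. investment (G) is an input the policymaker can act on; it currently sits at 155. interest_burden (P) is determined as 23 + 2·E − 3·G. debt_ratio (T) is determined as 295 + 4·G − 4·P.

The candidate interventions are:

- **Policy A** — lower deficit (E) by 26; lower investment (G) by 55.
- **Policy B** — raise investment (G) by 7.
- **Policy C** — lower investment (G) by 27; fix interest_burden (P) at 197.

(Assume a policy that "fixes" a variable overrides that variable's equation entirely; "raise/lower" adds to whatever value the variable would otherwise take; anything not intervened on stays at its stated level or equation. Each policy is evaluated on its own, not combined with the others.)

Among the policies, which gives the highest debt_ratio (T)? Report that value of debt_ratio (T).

2331

Policy A (E − 26, G − 55):
  E = 58 − 26 = 32
  G = 155 − 55 = 100
  P = 23 + 2·32 − 3·100 = -213
  T = 295 + 4·100 − 4·(-213) = 1547
Policy B (G + 7):
  E = 58
  G = 155 + 7 = 162
  P = 23 + 2·58 − 3·162 = -347
  T = 295 + 4·162 − 4·(-347) = 2331
Policy C (G − 27, P := 197):
  E = 58
  G = 155 − 27 = 128
  P = 197
  T = 295 + 4·128 − 4·197 = 19
Comparing — Policy A: T=1547, Policy B: T=2331, Policy C: T=19. Highest is 2331 (Policy B).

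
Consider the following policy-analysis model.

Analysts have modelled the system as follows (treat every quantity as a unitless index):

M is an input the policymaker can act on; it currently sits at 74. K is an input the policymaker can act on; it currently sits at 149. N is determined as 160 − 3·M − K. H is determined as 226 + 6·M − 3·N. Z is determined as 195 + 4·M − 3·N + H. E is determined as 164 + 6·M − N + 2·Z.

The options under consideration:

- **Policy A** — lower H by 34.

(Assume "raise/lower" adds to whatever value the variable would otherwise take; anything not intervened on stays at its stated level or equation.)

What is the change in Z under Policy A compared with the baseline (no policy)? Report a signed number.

Baseline:
  M = 74
  K = 149
  N = 160 − 3·74 − 149 = -211
  H = 226 + 6·74 − 3·(-211) = 1303
  Z = 195 + 4·74 − 3·(-211) + 1303 = 2427
Policy A (H − 34):
  M = 74
  K = 149
  N = 160 − 3·74 − 149 = -211
  H = 226 + 6·74 − 3·(-211) (−34 from intervention) = 1269
  Z = 195 + 4·74 − 3·(-211) + 1269 = 2393
Change in Z: 2393 − 2427 = -34

-34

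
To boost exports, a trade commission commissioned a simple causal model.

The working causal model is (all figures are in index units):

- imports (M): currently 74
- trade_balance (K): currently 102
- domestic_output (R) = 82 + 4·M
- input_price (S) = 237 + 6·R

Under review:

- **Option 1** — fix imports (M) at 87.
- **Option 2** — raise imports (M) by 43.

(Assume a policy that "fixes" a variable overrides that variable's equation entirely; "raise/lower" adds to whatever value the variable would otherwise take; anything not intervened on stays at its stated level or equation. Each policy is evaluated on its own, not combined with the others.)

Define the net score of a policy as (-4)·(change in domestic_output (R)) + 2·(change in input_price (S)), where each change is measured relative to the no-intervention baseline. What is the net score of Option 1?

416

Baseline:
  M = 74
  R = 82 + 4·74 = 378
  S = 237 + 6·378 = 2505
Option 1 (M := 87):
  M = 87
  R = 82 + 4·87 = 430
  S = 237 + 6·430 = 2817
ΔR = 430 − 378 = 52; ΔS = 2817 − 2505 = 312
Score = (-4)·52 + 2·312 = 416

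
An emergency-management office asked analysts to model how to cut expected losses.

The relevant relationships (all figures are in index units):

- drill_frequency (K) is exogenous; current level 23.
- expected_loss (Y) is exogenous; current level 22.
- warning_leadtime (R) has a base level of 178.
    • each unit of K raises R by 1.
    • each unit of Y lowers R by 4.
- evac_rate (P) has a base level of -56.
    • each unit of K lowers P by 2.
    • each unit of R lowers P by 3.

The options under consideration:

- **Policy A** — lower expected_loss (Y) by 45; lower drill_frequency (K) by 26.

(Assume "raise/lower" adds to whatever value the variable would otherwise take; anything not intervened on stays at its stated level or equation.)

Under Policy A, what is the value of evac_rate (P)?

-851

Policy A (Y − 45, K − 26):
  K = 23 − 26 = -3
  Y = 22 − 45 = -23
  R = 178 + (-3) − 4·(-23) = 267
  P = -56 − 2·(-3) − 3·267 = -851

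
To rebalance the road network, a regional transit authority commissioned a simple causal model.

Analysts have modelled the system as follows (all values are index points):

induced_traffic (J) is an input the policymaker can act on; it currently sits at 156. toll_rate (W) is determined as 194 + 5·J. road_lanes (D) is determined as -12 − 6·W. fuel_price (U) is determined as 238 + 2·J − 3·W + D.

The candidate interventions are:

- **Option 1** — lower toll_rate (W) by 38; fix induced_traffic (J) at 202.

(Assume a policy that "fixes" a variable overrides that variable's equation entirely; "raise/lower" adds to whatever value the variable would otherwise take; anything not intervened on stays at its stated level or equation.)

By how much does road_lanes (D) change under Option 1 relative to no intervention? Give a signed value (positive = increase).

-1152

Baseline:
  J = 156
  W = 194 + 5·156 = 974
  D = -12 − 6·974 = -5856
Option 1 (W − 38, J := 202):
  J = 202
  W = 194 + 5·202 (−38 from intervention) = 1166
  D = -12 − 6·1166 = -7008
Change in D: -7008 − (-5856) = -1152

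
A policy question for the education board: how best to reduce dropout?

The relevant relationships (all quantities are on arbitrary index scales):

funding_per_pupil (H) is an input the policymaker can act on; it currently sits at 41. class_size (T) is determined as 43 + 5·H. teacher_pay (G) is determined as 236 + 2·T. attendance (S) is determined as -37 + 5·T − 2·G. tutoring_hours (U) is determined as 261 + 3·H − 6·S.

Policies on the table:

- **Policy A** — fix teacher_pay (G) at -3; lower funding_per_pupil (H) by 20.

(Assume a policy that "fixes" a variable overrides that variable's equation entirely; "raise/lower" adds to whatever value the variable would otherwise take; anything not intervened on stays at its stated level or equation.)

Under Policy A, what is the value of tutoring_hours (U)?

-3930

Policy A (G := -3, H − 20):
  H = 41 − 20 = 21
  T = 43 + 5·21 = 148
  G = -3
  S = -37 + 5·148 − 2·(-3) = 709
  U = 261 + 3·21 − 6·709 = -3930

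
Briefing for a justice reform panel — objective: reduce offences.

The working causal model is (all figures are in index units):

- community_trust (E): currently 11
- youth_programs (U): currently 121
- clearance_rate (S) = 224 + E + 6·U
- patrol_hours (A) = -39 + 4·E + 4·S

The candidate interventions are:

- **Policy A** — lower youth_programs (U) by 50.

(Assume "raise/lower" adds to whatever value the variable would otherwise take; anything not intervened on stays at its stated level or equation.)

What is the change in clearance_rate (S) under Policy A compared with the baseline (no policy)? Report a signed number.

-300

Baseline:
  E = 11
  U = 121
  S = 224 + 11 + 6·121 = 961
Policy A (U − 50):
  E = 11
  U = 121 − 50 = 71
  S = 224 + 11 + 6·71 = 661
Change in S: 661 − 961 = -300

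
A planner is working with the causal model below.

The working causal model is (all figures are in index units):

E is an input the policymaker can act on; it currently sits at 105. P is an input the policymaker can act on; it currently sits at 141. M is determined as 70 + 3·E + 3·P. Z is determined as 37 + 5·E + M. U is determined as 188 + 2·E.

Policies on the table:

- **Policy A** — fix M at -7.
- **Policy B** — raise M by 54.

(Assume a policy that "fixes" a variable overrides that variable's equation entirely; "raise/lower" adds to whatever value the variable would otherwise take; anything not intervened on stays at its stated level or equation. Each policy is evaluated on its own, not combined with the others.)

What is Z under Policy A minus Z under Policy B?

Policy A (M := -7):
  E = 105
  P = 141
  M = -7
  Z = 37 + 5·105 + (-7) = 555
Policy B (M + 54):
  E = 105
  P = 141
  M = 70 + 3·105 + 3·141 (+54 from intervention) = 862
  Z = 37 + 5·105 + 862 = 1424
Z: 555 − 1424 = -869

-869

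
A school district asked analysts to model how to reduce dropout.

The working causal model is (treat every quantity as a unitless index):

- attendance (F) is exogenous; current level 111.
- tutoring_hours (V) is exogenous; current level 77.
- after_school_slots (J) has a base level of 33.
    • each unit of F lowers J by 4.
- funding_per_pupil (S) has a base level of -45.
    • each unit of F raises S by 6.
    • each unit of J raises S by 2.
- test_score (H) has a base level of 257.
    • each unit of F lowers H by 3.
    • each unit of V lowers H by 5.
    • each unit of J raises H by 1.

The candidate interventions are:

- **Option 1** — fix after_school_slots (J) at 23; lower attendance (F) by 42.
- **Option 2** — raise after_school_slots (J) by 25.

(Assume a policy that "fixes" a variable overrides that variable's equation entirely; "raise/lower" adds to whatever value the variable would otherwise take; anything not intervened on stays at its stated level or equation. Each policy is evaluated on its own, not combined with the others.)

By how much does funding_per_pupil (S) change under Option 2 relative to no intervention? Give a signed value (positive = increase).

50

Baseline:
  F = 111
  J = 33 − 4·111 = -411
  S = -45 + 6·111 + 2·(-411) = -201
Option 2 (J + 25):
  F = 111
  J = 33 − 4·111 (+25 from intervention) = -386
  S = -45 + 6·111 + 2·(-386) = -151
Change in S: -151 − (-201) = 50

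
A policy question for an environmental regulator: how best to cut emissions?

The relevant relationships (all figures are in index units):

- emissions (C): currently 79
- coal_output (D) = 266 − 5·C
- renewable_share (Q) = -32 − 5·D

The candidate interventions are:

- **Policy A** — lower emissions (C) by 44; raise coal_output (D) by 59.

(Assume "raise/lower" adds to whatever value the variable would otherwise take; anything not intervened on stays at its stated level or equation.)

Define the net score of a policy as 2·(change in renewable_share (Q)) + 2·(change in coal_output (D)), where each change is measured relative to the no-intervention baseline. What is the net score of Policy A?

Baseline:
  C = 79
  D = 266 − 5·79 = -129
  Q = -32 − 5·(-129) = 613
Policy A (C − 44, D + 59):
  C = 79 − 44 = 35
  D = 266 − 5·35 (+59 from intervention) = 150
  Q = -32 − 5·150 = -782
ΔQ = -782 − 613 = -1395; ΔD = 150 − (-129) = 279
Score = 2·(-1395) + 2·279 = -2232

-2232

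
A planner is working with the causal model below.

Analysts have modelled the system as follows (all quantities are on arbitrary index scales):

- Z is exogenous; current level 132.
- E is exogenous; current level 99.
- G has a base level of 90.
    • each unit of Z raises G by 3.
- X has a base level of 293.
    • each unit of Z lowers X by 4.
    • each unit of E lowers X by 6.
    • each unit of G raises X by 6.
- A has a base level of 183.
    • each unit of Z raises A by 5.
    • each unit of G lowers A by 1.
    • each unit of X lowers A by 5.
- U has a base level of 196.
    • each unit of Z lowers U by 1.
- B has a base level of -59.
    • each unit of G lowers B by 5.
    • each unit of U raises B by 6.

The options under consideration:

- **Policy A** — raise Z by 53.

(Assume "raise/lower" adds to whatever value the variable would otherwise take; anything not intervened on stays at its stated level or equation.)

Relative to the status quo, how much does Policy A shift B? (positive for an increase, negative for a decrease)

Baseline:
  Z = 132
  G = 90 + 3·132 = 486
  U = 196 − 132 = 64
  B = -59 − 5·486 + 6·64 = -2105
Policy A (Z + 53):
  Z = 132 + 53 = 185
  G = 90 + 3·185 = 645
  U = 196 − 185 = 11
  B = -59 − 5·645 + 6·11 = -3218
Change in B: -3218 − (-2105) = -1113

-1113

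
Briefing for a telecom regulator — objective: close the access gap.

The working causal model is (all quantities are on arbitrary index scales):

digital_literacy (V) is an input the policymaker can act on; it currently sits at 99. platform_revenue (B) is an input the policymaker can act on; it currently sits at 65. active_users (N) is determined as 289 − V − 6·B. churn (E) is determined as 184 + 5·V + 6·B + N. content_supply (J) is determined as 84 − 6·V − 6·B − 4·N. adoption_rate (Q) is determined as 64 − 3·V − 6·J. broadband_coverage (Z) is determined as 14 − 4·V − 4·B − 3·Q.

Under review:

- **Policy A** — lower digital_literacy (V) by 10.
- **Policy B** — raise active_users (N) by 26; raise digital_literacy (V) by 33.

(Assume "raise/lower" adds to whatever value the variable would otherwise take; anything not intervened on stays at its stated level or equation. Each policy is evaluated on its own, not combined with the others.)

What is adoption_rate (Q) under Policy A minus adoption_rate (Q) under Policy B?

-1011

Policy A (V − 10):
  V = 99 − 10 = 89
  B = 65
  N = 289 − 89 − 6·65 = -190
  J = 84 − 6·89 − 6·65 − 4·(-190) = -80
  Q = 64 − 3·89 − 6·(-80) = 277
Policy B (N + 26, V + 33):
  V = 99 + 33 = 132
  B = 65
  N = 289 − 132 − 6·65 (+26 from intervention) = -207
  J = 84 − 6·132 − 6·65 − 4·(-207) = -270
  Q = 64 − 3·132 − 6·(-270) = 1288
Q: 277 − 1288 = -1011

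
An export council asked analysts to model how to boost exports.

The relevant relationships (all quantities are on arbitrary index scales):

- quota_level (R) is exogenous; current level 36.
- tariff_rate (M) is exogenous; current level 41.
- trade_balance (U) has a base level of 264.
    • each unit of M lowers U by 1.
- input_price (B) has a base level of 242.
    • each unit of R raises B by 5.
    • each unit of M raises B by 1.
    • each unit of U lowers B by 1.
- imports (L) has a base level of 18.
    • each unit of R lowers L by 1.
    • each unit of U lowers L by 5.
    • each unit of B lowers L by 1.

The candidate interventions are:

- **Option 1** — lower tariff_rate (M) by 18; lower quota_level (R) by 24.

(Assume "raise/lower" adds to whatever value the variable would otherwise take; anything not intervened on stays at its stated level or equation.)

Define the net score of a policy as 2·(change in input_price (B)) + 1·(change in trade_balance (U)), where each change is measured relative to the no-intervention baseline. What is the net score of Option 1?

-294

Baseline:
  R = 36
  M = 41
  U = 264 − 41 = 223
  B = 242 + 5·36 + 41 − 223 = 240
Option 1 (M − 18, R − 24):
  R = 36 − 24 = 12
  M = 41 − 18 = 23
  U = 264 − 23 = 241
  B = 242 + 5·12 + 23 − 241 = 84
ΔB = 84 − 240 = -156; ΔU = 241 − 223 = 18
Score = 2·(-156) + 1·18 = -294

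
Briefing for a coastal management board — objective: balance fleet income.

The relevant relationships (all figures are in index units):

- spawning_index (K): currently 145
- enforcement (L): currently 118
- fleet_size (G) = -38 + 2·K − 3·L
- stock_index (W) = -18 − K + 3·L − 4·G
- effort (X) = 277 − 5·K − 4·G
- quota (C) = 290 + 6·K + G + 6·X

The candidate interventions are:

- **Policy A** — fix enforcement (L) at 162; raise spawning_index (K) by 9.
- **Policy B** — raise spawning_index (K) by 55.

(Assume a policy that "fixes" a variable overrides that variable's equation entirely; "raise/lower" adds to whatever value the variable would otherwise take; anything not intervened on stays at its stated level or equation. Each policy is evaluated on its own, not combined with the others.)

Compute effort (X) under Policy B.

Policy B (K + 55):
  K = 145 + 55 = 200
  L = 118
  G = -38 + 2·200 − 3·118 = 8
  X = 277 − 5·200 − 4·8 = -755

-755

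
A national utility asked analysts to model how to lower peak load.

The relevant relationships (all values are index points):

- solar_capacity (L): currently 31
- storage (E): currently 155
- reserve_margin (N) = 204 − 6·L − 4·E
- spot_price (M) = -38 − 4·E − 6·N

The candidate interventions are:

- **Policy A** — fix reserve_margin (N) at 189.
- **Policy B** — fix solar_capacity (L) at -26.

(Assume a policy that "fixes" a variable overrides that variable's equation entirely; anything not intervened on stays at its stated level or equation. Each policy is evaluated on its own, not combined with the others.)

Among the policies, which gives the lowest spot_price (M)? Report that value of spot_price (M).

Policy A (N := 189):
  L = 31
  E = 155
  N = 189
  M = -38 − 4·155 − 6·189 = -1792
Policy B (L := -26):
  L = -26
  E = 155
  N = 204 − 6·(-26) − 4·155 = -260
  M = -38 − 4·155 − 6·(-260) = 902
Comparing — Policy A: M=-1792, Policy B: M=902. Lowest is -1792 (Policy A).

-1792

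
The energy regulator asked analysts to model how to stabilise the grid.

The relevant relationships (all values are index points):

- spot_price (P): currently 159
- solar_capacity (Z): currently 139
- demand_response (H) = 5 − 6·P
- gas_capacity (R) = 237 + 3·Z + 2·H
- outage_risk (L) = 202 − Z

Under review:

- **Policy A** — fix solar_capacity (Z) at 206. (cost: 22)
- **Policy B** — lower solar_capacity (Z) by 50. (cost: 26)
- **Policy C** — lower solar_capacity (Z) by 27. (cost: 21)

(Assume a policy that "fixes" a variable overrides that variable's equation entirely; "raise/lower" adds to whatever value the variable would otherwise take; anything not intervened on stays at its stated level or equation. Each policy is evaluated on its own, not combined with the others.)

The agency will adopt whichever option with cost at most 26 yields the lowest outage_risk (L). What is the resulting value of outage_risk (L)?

Policy A (Z := 206):
  Z = 206
  L = 202 − 206 = -4
Policy B (Z − 50):
  Z = 139 − 50 = 89
  L = 202 − 89 = 113
Policy C (Z − 27):
  Z = 139 − 27 = 112
  L = 202 − 112 = 90
Comparing — Policy A: L=-4, Policy B: L=113, Policy C: L=90. Lowest is -4 (Policy A).

-4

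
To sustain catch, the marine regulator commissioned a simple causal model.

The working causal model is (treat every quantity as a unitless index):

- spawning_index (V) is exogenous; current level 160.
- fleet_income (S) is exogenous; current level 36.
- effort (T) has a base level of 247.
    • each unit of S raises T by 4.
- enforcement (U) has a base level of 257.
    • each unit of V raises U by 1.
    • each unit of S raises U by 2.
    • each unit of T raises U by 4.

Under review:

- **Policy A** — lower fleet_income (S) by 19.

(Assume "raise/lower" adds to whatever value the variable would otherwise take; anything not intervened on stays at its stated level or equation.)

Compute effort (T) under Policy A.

Policy A (S − 19):
  S = 36 − 19 = 17
  T = 247 + 4·17 = 315

315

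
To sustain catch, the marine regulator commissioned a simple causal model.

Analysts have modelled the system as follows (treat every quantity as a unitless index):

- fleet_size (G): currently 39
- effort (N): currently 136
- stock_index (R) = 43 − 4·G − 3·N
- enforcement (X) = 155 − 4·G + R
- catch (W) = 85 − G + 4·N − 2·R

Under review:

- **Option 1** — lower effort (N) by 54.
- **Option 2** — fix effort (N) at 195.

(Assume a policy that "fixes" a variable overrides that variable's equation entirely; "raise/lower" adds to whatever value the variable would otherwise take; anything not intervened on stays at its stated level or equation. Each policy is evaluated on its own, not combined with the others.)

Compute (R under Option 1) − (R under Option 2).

Option 1 (N − 54):
  G = 39
  N = 136 − 54 = 82
  R = 43 − 4·39 − 3·82 = -359
Option 2 (N := 195):
  G = 39
  N = 195
  R = 43 − 4·39 − 3·195 = -698
R: -359 − (-698) = 339

339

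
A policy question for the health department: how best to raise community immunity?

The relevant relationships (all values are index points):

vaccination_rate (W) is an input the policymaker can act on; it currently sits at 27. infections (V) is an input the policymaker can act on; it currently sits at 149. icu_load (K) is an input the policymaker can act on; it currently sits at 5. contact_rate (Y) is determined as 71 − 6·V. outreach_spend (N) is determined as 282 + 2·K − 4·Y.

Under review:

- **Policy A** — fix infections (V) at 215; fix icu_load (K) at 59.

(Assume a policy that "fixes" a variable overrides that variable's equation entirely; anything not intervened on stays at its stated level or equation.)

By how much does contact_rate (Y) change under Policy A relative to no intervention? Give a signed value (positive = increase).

Baseline:
  V = 149
  Y = 71 − 6·149 = -823
Policy A (V := 215, K := 59):
  V = 215
  Y = 71 − 6·215 = -1219
Change in Y: -1219 − (-823) = -396

-396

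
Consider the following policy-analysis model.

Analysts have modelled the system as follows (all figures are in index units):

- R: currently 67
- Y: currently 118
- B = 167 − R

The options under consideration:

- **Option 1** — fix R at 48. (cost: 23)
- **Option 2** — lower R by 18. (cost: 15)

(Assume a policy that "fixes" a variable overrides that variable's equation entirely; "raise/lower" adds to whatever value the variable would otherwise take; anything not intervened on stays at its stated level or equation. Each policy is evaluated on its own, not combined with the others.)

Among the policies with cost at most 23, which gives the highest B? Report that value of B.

119

Option 1 (R := 48):
  R = 48
  B = 167 − 48 = 119
Option 2 (R − 18):
  R = 67 − 18 = 49
  B = 167 − 49 = 118
Comparing — Option 1: B=119, Option 2: B=118. Highest is 119 (Option 1).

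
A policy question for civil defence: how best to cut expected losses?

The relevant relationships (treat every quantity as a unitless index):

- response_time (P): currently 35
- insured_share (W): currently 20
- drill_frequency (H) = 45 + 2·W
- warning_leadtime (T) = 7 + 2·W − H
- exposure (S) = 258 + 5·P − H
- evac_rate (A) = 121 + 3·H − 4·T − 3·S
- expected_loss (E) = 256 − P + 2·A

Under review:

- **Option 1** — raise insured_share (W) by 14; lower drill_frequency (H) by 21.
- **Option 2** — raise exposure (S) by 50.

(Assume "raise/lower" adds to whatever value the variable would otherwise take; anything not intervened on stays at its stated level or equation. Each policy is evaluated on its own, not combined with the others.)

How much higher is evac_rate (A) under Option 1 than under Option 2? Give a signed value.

108

Option 1 (W + 14, H − 21):
  P = 35
  W = 20 + 14 = 34
  H = 45 + 2·34 (−21 from intervention) = 92
  T = 7 + 2·34 − 92 = -17
  S = 258 + 5·35 − 92 = 341
  A = 121 + 3·92 − 4·(-17) − 3·341 = -558
Option 2 (S + 50):
  P = 35
  W = 20
  H = 45 + 2·20 = 85
  T = 7 + 2·20 − 85 = -38
  S = 258 + 5·35 − 85 (+50 from intervention) = 398
  A = 121 + 3·85 − 4·(-38) − 3·398 = -666
A: -558 − (-666) = 108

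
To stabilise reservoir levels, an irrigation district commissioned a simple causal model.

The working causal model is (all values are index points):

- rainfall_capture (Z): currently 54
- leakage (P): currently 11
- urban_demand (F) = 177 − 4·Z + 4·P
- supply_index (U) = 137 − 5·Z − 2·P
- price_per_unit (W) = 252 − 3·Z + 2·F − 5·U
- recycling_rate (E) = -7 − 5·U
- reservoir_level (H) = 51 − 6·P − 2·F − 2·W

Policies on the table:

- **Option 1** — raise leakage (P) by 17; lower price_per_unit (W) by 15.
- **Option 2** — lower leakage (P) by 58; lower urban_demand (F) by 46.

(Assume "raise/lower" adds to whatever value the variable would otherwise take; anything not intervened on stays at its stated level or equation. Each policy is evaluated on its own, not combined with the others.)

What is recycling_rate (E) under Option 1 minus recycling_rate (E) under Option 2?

Option 1 (P + 17, W − 15):
  Z = 54
  P = 11 + 17 = 28
  U = 137 − 5·54 − 2·28 = -189
  E = -7 − 5·(-189) = 938
Option 2 (P − 58, F − 46):
  Z = 54
  P = 11 − 58 = -47
  U = 137 − 5·54 − 2·(-47) = -39
  E = -7 − 5·(-39) = 188
E: 938 − 188 = 750

750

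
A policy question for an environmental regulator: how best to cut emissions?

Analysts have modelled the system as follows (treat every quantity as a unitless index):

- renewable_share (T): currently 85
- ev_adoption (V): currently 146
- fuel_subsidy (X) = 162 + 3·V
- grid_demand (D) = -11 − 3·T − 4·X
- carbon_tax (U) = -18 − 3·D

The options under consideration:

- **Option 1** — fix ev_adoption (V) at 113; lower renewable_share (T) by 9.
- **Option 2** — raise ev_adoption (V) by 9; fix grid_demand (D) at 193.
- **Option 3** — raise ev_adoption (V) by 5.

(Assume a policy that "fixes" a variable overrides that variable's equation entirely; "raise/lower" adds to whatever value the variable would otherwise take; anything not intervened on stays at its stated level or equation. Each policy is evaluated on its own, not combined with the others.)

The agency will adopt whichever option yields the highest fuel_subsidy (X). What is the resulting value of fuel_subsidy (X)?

627

Option 1 (V := 113, T − 9):
  V = 113
  X = 162 + 3·113 = 501
Option 2 (V + 9, D := 193):
  V = 146 + 9 = 155
  X = 162 + 3·155 = 627
Option 3 (V + 5):
  V = 146 + 5 = 151
  X = 162 + 3·151 = 615
Comparing — Option 1: X=501, Option 2: X=627, Option 3: X=615. Highest is 627 (Option 2).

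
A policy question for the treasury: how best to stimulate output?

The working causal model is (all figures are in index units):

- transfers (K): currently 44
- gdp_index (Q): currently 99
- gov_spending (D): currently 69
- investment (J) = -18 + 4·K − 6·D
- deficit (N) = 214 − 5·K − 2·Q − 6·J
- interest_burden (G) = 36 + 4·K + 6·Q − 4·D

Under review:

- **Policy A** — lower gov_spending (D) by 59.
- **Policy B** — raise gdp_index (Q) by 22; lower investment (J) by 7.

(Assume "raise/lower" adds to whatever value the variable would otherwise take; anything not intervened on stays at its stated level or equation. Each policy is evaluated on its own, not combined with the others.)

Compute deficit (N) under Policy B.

1330

Policy B (Q + 22, J − 7):
  K = 44
  Q = 99 + 22 = 121
  D = 69
  J = -18 + 4·44 − 6·69 (−7 from intervention) = -263
  N = 214 − 5·44 − 2·121 − 6·(-263) = 1330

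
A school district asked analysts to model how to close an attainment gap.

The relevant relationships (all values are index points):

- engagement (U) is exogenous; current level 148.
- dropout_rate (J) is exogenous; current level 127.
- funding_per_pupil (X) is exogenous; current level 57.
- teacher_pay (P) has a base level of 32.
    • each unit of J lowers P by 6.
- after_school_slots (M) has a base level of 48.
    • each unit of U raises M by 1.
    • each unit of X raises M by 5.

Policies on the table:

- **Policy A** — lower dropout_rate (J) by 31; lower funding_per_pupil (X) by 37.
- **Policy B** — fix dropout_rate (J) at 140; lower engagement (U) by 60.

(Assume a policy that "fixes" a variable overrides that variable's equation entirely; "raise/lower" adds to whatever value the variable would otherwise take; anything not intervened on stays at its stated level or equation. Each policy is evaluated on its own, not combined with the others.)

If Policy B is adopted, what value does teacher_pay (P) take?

Policy B (J := 140, U − 60):
  J = 140
  P = 32 − 6·140 = -808

-808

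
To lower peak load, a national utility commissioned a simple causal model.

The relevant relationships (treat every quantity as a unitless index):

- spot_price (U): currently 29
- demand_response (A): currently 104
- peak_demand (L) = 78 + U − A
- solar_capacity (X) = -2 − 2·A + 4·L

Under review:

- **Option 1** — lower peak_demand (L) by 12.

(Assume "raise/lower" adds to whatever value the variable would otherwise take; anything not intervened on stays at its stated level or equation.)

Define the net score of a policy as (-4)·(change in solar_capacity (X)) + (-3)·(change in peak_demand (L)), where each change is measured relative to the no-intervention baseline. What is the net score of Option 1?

228

Baseline:
  U = 29
  A = 104
  L = 78 + 29 − 104 = 3
  X = -2 − 2·104 + 4·3 = -198
Option 1 (L − 12):
  U = 29
  A = 104
  L = 78 + 29 − 104 (−12 from intervention) = -9
  X = -2 − 2·104 + 4·(-9) = -246
ΔX = -246 − (-198) = -48; ΔL = -9 − 3 = -12
Score = (-4)·(-48) + (-3)·(-12) = 228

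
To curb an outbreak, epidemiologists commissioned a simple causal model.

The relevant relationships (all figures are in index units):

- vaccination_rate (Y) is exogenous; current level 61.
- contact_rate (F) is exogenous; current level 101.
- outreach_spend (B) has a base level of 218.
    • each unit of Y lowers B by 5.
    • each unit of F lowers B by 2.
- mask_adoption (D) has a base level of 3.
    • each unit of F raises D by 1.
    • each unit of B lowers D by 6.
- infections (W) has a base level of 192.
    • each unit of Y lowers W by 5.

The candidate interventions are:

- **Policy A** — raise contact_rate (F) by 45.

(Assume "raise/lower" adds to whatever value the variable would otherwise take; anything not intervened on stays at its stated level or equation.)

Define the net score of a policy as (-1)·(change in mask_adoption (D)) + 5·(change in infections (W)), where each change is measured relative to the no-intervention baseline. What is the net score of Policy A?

Baseline:
  Y = 61
  F = 101
  B = 218 − 5·61 − 2·101 = -289
  D = 3 + 101 − 6·(-289) = 1838
  W = 192 − 5·61 = -113
Policy A (F + 45):
  Y = 61
  F = 101 + 45 = 146
  B = 218 − 5·61 − 2·146 = -379
  D = 3 + 146 − 6·(-379) = 2423
  W = 192 − 5·61 = -113
ΔD = 2423 − 1838 = 585; ΔW = -113 − (-113) = 0
Score = (-1)·585 + 5·0 = -585

-585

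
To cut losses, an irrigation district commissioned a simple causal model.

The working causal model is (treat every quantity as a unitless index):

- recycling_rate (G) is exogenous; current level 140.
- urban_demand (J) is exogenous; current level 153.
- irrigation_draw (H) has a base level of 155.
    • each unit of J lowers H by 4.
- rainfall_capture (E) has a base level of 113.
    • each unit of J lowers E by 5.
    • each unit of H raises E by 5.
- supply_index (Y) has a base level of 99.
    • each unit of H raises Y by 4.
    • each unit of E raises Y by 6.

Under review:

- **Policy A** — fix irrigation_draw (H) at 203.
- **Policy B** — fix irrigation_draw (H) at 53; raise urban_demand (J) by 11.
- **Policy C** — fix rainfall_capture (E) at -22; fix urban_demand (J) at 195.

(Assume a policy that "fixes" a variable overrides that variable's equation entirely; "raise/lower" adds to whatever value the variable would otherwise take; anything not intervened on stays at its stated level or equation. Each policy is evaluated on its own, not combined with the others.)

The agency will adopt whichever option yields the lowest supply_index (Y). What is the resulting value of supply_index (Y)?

-2533

Policy A (H := 203):
  J = 153
  H = 203
  E = 113 − 5·153 + 5·203 = 363
  Y = 99 + 4·203 + 6·363 = 3089
Policy B (H := 53, J + 11):
  J = 153 + 11 = 164
  H = 53
  E = 113 − 5·164 + 5·53 = -442
  Y = 99 + 4·53 + 6·(-442) = -2341
Policy C (E := -22, J := 195):
  J = 195
  H = 155 − 4·195 = -625
  E = -22
  Y = 99 + 4·(-625) + 6·(-22) = -2533
Comparing — Policy A: Y=3089, Policy B: Y=-2341, Policy C: Y=-2533. Lowest is -2533 (Policy C).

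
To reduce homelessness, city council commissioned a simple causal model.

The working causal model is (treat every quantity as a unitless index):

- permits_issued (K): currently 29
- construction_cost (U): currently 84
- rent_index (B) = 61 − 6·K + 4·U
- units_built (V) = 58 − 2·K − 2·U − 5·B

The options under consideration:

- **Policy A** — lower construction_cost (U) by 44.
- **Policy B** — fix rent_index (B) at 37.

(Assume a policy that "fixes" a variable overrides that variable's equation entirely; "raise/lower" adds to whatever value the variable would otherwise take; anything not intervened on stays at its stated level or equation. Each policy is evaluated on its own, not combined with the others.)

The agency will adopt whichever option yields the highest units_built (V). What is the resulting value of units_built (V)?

-315

Policy A (U − 44):
  K = 29
  U = 84 − 44 = 40
  B = 61 − 6·29 + 4·40 = 47
  V = 58 − 2·29 − 2·40 − 5·47 = -315
Policy B (B := 37):
  K = 29
  U = 84
  B = 37
  V = 58 − 2·29 − 2·84 − 5·37 = -353
Comparing — Policy A: V=-315, Policy B: V=-353. Highest is -315 (Policy A).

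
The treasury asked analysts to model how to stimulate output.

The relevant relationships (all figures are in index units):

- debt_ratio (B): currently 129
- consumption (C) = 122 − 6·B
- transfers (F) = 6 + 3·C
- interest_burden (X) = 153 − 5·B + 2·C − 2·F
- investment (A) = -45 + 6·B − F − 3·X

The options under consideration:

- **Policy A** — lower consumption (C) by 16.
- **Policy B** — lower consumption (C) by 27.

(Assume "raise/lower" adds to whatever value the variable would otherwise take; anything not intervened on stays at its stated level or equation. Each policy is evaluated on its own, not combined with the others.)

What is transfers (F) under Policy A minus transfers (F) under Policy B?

Policy A (C − 16):
  B = 129
  C = 122 − 6·129 (−16 from intervention) = -668
  F = 6 + 3·(-668) = -1998
Policy B (C − 27):
  B = 129
  C = 122 − 6·129 (−27 from intervention) = -679
  F = 6 + 3·(-679) = -2031
F: -1998 − (-2031) = 33

33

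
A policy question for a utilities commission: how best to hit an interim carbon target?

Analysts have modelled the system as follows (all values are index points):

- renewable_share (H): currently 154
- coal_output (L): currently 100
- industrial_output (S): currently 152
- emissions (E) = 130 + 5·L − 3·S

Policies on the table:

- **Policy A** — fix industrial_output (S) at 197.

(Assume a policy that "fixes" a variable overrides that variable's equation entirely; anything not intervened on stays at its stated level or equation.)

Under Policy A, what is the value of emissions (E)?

Policy A (S := 197):
  L = 100
  S = 197
  E = 130 + 5·100 − 3·197 = 39

39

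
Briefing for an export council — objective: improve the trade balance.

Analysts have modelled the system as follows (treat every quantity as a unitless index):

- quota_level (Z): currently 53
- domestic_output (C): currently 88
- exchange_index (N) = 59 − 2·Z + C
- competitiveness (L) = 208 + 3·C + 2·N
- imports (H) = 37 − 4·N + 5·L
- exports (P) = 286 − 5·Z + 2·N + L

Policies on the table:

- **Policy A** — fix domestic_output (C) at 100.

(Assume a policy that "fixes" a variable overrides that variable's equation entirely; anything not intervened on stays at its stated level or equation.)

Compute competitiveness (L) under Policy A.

Policy A (C := 100):
  Z = 53
  C = 100
  N = 59 − 2·53 + 100 = 53
  L = 208 + 3·100 + 2·53 = 614

614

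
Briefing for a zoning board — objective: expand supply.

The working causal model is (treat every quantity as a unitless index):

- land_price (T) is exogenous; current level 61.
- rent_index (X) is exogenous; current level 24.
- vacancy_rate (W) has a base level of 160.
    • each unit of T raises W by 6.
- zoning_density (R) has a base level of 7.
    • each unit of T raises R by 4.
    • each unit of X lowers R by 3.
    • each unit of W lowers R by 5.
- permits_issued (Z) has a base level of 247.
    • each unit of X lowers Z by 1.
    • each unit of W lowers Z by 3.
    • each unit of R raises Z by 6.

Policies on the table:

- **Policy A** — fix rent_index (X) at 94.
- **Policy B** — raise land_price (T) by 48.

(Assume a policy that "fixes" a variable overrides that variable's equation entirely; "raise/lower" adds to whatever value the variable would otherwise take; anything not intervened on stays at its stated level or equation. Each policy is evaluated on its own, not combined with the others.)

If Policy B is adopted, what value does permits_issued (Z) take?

-24413

Policy B (T + 48):
  T = 61 + 48 = 109
  X = 24
  W = 160 + 6·109 = 814
  R = 7 + 4·109 − 3·24 − 5·814 = -3699
  Z = 247 − 24 − 3·814 + 6·(-3699) = -24413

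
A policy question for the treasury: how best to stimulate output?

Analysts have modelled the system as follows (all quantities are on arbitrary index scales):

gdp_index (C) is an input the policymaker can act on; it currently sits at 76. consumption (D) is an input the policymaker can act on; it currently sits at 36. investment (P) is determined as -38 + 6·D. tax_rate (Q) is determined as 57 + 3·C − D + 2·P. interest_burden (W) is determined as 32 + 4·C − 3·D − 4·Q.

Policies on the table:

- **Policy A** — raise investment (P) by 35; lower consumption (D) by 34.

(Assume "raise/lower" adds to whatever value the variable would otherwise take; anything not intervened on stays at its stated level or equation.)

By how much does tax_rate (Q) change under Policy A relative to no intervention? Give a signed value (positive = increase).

Baseline:
  C = 76
  D = 36
  P = -38 + 6·36 = 178
  Q = 57 + 3·76 − 36 + 2·178 = 605
Policy A (P + 35, D − 34):
  C = 76
  D = 36 − 34 = 2
  P = -38 + 6·2 (+35 from intervention) = 9
  Q = 57 + 3·76 − 2 + 2·9 = 301
Change in Q: 301 − 605 = -304

-304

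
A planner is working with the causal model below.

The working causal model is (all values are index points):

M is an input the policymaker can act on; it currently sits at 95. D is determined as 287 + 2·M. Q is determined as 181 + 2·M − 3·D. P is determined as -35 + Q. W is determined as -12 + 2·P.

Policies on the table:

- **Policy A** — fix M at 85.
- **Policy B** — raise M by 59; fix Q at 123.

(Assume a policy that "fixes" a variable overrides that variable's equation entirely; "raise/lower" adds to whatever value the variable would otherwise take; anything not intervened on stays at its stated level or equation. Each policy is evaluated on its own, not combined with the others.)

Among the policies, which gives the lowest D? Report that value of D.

457

Policy A (M := 85):
  M = 85
  D = 287 + 2·85 = 457
Policy B (M + 59, Q := 123):
  M = 95 + 59 = 154
  D = 287 + 2·154 = 595
Comparing — Policy A: D=457, Policy B: D=595. Lowest is 457 (Policy A).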